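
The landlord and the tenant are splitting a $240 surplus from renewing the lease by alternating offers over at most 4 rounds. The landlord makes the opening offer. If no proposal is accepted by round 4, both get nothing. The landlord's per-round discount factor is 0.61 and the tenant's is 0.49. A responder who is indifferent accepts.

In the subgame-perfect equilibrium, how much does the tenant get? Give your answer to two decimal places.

81.01

Work backward from the last round.
Round 4 (the tenant proposes): the landlord will accept anything ≥ 0, so the tenant offers 0 and keeps 240.
Round 3 (the landlord proposes): the tenant can get 240 next round, worth 0.49 × 240 = 117.6 now; the landlord offers that and keeps 122.4.
Round 2 (the tenant proposes): the landlord can get 122.4 next round, worth 0.61 × 122.4 = 74.664 now; the tenant offers that and keeps 165.336.
Round 1 (the landlord proposes): the tenant can get 165.336 next round, worth 0.49 × 165.336 = 81.01464 now; the landlord offers that and keeps 158.98536.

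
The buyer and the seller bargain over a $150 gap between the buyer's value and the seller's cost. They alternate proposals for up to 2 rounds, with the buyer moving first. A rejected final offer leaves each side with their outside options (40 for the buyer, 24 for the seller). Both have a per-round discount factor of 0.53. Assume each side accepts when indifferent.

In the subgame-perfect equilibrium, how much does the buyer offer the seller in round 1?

Round 2 (the seller proposes): the buyer gets 40 if talks fail, so the seller offers 40 and keeps 110.
Round 1 (the buyer proposes): the seller can get 110 next round, worth 0.53 × 110 = 58.3 now, so the buyer offers 58.3, keeping 91.7.

58.3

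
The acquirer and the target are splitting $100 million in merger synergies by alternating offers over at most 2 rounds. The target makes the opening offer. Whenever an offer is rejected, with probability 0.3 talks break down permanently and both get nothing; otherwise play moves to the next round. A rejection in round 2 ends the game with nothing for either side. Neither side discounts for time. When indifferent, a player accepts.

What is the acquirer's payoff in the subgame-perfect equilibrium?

70

By backward induction:
Round 2 (the acquirer proposes): the target will accept anything ≥ 0, so the acquirer offers 0 and keeps 100.
Round 1 (the target proposes): rejecting gives the acquirer an expected 0.7 × 100 = 70, so the target offers 70, keeping 30.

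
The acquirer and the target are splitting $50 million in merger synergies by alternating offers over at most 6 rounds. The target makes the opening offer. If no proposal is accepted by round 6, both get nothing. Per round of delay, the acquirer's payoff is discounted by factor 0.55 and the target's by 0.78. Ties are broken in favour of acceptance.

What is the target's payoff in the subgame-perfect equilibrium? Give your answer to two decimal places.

36.29

Round 6 (the acquirer proposes): the target will accept anything ≥ 0, so the acquirer offers 0 and keeps 50.
Round 5 (the target proposes): the acquirer can get 50 next round, worth 0.55 × 50 = 27.5 now; the target offers that and keeps 22.5.
Round 4 (the acquirer proposes): the target can get 22.5 next round, worth 0.78 × 22.5 = 17.55 now. The acquirer offers 17.55 and keeps 50 − 17.55 = 32.45.
Round 3 (the target proposes): the acquirer can get 32.45 next round, worth 0.55 × 32.45 = 17.8475 now. The target offers 17.8475 and keeps 50 − 17.8475 = 32.1525.
Round 2 (the acquirer proposes): the target can get 32.1525 next round, worth 0.78 × 32.1525 = 25.07895 now; the acquirer offers that and keeps 24.92105.
Round 1 (the target proposes): the acquirer can get 24.92105 next round, worth 0.55 × 24.92105 = 13.7065775 now, so the target offers 13.7065775, keeping 36.2934225.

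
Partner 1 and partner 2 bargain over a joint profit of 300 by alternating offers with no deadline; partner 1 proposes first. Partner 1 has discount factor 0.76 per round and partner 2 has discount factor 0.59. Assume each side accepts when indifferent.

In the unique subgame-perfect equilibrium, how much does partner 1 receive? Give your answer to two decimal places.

222.99

In a stationary SPE each proposer offers the other exactly their discounted continuation value.
If partner 1 keeps x when proposing and partner 2 keeps y when proposing, then x = 300 − 0.59y and y = 300 − 0.76x.
Solving: x = 300(1 − 0.59) / (1 − 0.76·0.59) = 123 / 0.5516 ≈ 222.9877.
Partner 2 gets 300 − 222.9877 ≈ 77.0123.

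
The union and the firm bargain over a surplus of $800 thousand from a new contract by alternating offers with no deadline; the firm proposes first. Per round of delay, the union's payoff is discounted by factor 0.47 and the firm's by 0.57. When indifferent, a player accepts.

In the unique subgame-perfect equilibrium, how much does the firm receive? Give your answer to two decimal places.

Let x be the firm's share when the firm proposes and y be the union's share when the union proposes.
The union accepts iff offered ≥ 0.47·y, so x = 800 − 0.47y. Symmetrically y = 800 − 0.57x.
Substituting: x = 800 − 0.47(800 − 0.57x), giving x(1 − 0.57·0.47) = 800(1 − 0.47).
So x = 800 × 0.53 / 0.7321 ≈ 579.1559, and the union receives 800 − x ≈ 220.8441.

579.16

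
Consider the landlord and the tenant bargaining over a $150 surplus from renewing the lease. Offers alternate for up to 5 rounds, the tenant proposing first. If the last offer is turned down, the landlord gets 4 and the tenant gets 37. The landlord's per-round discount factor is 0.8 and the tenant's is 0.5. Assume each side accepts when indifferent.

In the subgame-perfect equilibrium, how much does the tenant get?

65.36

Solve by backward induction from round 5.
Round 5 (the tenant proposes): the landlord gets 4 if talks fail, so the tenant offers 4 and keeps 146.
Round 4 (the landlord proposes): the tenant can get 146 next round, worth 0.5 × 146 = 73 now. The landlord offers 73 and keeps 150 − 73 = 77.
Round 3 (the tenant proposes): the landlord can get 77 next round, worth 0.8 × 77 = 61.6 now. The tenant offers 61.6 and keeps 150 − 61.6 = 88.4.
Round 2 (the landlord proposes): the tenant can get 88.4 next round, worth 0.5 × 88.4 = 44.2 now; the landlord offers that and keeps 105.8.
Round 1 (the tenant proposes): the landlord can get 105.8 next round, worth 0.8 × 105.8 = 84.64 now, so the tenant offers 84.64, keeping 65.36.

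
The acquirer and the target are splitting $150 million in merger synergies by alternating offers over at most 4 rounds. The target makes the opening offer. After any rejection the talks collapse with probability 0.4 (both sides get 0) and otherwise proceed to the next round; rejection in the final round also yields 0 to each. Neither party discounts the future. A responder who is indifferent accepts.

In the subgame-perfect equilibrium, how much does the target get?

81.6

Round 4 (the acquirer proposes): the target will accept anything ≥ 0, so the acquirer offers 0 and keeps 150.
Round 3 (the target proposes): rejecting gives the acquirer an expected 0.6 × 150 = 90; the target offers that and keeps 60.
Round 2 (the acquirer proposes): rejecting gives the target an expected 0.6 × 60 = 36; the acquirer offers that and keeps 114.
Round 1 (the target proposes): rejecting gives the acquirer an expected 0.6 × 114 = 68.4. The target offers 68.4 and keeps 150 − 68.4 = 81.6.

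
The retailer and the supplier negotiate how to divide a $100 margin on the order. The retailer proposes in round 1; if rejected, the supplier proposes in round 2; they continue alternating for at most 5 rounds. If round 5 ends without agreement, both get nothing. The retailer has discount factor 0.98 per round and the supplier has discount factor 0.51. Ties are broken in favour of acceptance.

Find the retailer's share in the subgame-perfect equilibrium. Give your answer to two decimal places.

Work backward from the last round.
Round 5 (the retailer proposes): the supplier will accept anything ≥ 0, so the retailer offers 0 and keeps 100.
Round 4 (the supplier proposes): the retailer can get 100 next round, worth 0.98 × 100 = 98 now, so the supplier offers 98, keeping 2.
Round 3 (the retailer proposes): the supplier can get 2 next round, worth 0.51 × 2 = 1.02 now; the retailer offers that and keeps 98.98.
Round 2 (the supplier proposes): the retailer can get 98.98 next round, worth 0.98 × 98.98 = 97.0004 now. The supplier offers 97.0004 and keeps 100 − 97.0004 = 2.9996.
Round 1 (the retailer proposes): the supplier can get 2.9996 next round, worth 0.51 × 2.9996 = 1.529796 now; the retailer offers that and keeps 98.470204.

98.47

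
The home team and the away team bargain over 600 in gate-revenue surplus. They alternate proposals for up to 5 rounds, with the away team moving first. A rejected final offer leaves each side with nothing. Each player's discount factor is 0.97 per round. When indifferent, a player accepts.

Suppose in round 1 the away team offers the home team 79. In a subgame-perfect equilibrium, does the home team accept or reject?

Work out the home team's continuation value if the offer is rejected.
Round 5 (the away team proposes): the home team will accept anything ≥ 0, so the away team offers 0 and keeps 600.
Round 4 (the home team proposes): the away team can get 600 next round, worth 0.97 × 600 = 582 now, so the home team offers 582, keeping 18.
Round 3 (the away team proposes): the home team can get 18 next round, worth 0.97 × 18 = 17.46 now. The away team offers 17.46 and keeps 600 − 17.46 = 582.54.
Round 2 (the home team proposes): the away team can get 582.54 next round, worth 0.97 × 582.54 = 565.0638 now. The home team offers 565.0638 and keeps 600 − 565.0638 = 34.9362.
So by rejecting in round 1, the home team gets 34.9362 next round, worth 0.97 × 34.9362 = 33.888114 now.
Offer 79 ≥ 33.888114, so the home team accepts.

Accept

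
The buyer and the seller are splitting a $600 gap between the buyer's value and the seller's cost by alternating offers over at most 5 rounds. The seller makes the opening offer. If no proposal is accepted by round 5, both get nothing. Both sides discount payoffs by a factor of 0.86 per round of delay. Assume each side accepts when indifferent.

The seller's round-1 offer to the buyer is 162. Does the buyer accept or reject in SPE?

Round 5 (the seller proposes): rejection yields 0 for the buyer; the seller offers 0 and keeps 600.
Round 4 (the buyer proposes): the seller can get 600 next round, worth 0.86 × 600 = 516 now, so the buyer offers 516, keeping 84.
Round 3 (the seller proposes): the buyer can get 84 next round, worth 0.86 × 84 = 72.24 now; the seller offers that and keeps 527.76.
Round 2 (the buyer proposes): the seller can get 527.76 next round, worth 0.86 × 527.76 = 453.8736 now. The buyer offers 453.8736 and keeps 600 − 453.8736 = 146.1264.
So by rejecting in round 1, the buyer gets 146.1264 next round, worth 0.86 × 146.1264 = 125.668704 now.
Offer 162 ≥ 125.668704, so the buyer accepts.

Accept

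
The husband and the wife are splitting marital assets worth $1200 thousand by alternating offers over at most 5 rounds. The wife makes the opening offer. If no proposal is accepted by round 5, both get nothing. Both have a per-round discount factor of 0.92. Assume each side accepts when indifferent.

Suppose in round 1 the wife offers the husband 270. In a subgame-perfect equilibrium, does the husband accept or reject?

Accept

Round 5 (the wife proposes): the husband will accept anything ≥ 0, so the wife offers 0 and keeps 1200.
Round 4 (the husband proposes): the wife can get 1200 next round, worth 0.92 × 1200 = 1104 now; the husband offers that and keeps 96.
Round 3 (the wife proposes): the husband can get 96 next round, worth 0.92 × 96 = 88.32 now; the wife offers that and keeps 1111.68.
Round 2 (the husband proposes): the wife can get 1111.68 next round, worth 0.92 × 1111.68 = 1022.7456 now. The husband offers 1022.7456 and keeps 1200 − 1022.7456 = 177.2544.
So by rejecting in round 1, the husband gets 177.2544 next round, worth 0.92 × 177.2544 = 163.074048 now.
Offer 270 ≥ 163.074048, so the husband accepts.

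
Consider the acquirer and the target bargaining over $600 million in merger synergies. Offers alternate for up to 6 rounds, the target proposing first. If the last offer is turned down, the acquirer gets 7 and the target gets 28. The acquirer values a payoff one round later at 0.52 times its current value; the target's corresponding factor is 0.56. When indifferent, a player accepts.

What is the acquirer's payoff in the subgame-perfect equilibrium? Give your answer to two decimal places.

202.48

Round 6 (the acquirer proposes): the target gets 28 if talks fail, so the acquirer offers 28 and keeps 572.
Round 5 (the target proposes): the acquirer can get 572 next round, worth 0.52 × 572 = 297.44 now; the target offers that and keeps 302.56.
Round 4 (the acquirer proposes): the target can get 302.56 next round, worth 0.56 × 302.56 = 169.4336 now. The acquirer offers 169.4336 and keeps 600 − 169.4336 = 430.5664.
Round 3 (the target proposes): the acquirer can get 430.5664 next round, worth 0.52 × 430.5664 = 223.894528 now; the target offers that and keeps 376.105472.
Round 2 (the acquirer proposes): the target can get 376.105472 next round, worth 0.56 × 376.105472 = 210.61906432 now, so the acquirer offers 210.61906432, keeping 389.38093568.
Round 1 (the target proposes): the acquirer can get 389.38093568 next round, worth 0.52 × 389.38093568 = 202.4780865536 now, so the target offers 202.4780865536, keeping 397.5219134464.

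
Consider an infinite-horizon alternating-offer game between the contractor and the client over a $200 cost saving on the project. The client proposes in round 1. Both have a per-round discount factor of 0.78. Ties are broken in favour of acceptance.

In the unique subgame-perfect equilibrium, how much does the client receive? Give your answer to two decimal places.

112.36

Let x be the client's share when the client proposes and y be the contractor's share when the contractor proposes.
The contractor accepts iff offered ≥ 0.78·y, so x = 200 − 0.78y. Symmetrically y = 200 − 0.78x.
Substituting: x = 200 − 0.78(200 − 0.78x), giving x(1 − 0.78·0.78) = 200(1 − 0.78).
So x = 200 × 0.22 / 0.3916 ≈ 112.3596, and the contractor receives 200 − x ≈ 87.6404.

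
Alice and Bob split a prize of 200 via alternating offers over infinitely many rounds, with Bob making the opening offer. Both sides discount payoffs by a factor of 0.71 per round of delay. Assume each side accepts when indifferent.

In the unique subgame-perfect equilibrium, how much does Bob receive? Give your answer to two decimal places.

Let x be Bob's share when Bob proposes and y be Alice's share when Alice proposes.
Alice accepts iff offered ≥ 0.71·y, so x = 200 − 0.71y. Symmetrically y = 200 − 0.71x.
Substituting: x = 200 − 0.71(200 − 0.71x), giving x(1 − 0.71·0.71) = 200(1 − 0.71).
So x = 200 × 0.29 / 0.4959 ≈ 116.9591, and Alice receives 200 − x ≈ 83.0409.

116.96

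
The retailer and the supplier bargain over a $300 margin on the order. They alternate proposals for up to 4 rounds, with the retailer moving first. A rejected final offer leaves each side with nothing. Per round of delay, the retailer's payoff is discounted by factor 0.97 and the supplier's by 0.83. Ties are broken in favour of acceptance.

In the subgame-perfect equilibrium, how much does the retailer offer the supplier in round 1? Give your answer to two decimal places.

Round 4 (the supplier proposes): rejection yields 0 for the retailer; the supplier offers 0 and keeps 300.
Round 3 (the retailer proposes): the supplier can get 300 next round, worth 0.83 × 300 = 249 now, so the retailer offers 249, keeping 51.
Round 2 (the supplier proposes): the retailer can get 51 next round, worth 0.97 × 51 = 49.47 now, so the supplier offers 49.47, keeping 250.53.
Round 1 (the retailer proposes): the supplier can get 250.53 next round, worth 0.83 × 250.53 = 207.9399 now. The retailer offers 207.9399 and keeps 300 − 207.9399 = 92.0601.

207.94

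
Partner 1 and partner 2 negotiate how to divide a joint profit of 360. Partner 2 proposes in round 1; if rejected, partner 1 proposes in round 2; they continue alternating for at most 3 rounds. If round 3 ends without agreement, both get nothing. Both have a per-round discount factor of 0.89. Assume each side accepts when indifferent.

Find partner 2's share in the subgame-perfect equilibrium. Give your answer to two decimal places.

Round 3 (partner 2 proposes): partner 1 will accept anything ≥ 0, so partner 2 offers 0 and keeps 360.
Round 2 (partner 1 proposes): partner 2 can get 360 next round, worth 0.89 × 360 = 320.4 now, so partner 1 offers 320.4, keeping 39.6.
Round 1 (partner 2 proposes): partner 1 can get 39.6 next round, worth 0.89 × 39.6 = 35.244 now; partner 2 offers that and keeps 324.756.

324.76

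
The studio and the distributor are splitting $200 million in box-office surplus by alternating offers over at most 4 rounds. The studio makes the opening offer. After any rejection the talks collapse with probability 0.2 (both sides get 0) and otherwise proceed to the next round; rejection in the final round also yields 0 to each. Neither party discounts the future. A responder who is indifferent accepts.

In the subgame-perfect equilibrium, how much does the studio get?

65.6

Round 4 (the distributor proposes): rejection yields 0 for the studio; the distributor offers 0 and keeps 200.
Round 3 (the studio proposes): rejecting gives the distributor an expected 0.8 × 200 = 160. The studio offers 160 and keeps 200 − 160 = 40.
Round 2 (the distributor proposes): rejecting gives the studio an expected 0.8 × 40 = 32. The distributor offers 32 and keeps 200 − 32 = 168.
Round 1 (the studio proposes): rejecting gives the distributor an expected 0.8 × 168 = 134.4, so the studio offers 134.4, keeping 65.6.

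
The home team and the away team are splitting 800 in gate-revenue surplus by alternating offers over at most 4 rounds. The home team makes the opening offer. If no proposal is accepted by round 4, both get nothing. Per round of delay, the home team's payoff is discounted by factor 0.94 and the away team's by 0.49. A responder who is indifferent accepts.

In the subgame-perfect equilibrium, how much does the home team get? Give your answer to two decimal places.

Round 4 (the away team proposes): rejection yields 0 for the home team; the away team offers 0 and keeps 800.
Round 3 (the home team proposes): the away team can get 800 next round, worth 0.49 × 800 = 392 now. The home team offers 392 and keeps 800 − 392 = 408.
Round 2 (the away team proposes): the home team can get 408 next round, worth 0.94 × 408 = 383.52 now. The away team offers 383.52 and keeps 800 − 383.52 = 416.48.
Round 1 (the home team proposes): the away team can get 416.48 next round, worth 0.49 × 416.48 = 204.0752 now; the home team offers that and keeps 595.9248.

595.92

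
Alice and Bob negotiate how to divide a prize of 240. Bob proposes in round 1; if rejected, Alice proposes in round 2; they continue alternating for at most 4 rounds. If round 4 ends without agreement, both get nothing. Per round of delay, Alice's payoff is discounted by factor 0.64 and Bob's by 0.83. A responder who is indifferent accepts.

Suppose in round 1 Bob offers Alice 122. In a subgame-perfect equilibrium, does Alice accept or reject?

Round 4 (Alice proposes): Bob will accept anything ≥ 0, so Alice offers 0 and keeps 240.
Round 3 (Bob proposes): Alice can get 240 next round, worth 0.64 × 240 = 153.6 now, so Bob offers 153.6, keeping 86.4.
Round 2 (Alice proposes): Bob can get 86.4 next round, worth 0.83 × 86.4 = 71.712 now, so Alice offers 71.712, keeping 168.288.
So by rejecting in round 1, Alice gets 168.288 next round, worth 0.64 × 168.288 = 107.70432 now.
Offer 122 ≥ 107.70432, so Alice accepts.

Accept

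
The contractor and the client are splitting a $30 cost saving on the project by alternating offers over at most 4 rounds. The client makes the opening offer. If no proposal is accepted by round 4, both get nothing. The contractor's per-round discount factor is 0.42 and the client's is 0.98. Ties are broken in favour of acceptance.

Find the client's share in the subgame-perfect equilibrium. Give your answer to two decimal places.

24.56

Round 4 (the contractor proposes): the client will accept anything ≥ 0, so the contractor offers 0 and keeps 30.
Round 3 (the client proposes): the contractor can get 30 next round, worth 0.42 × 30 = 12.6 now, so the client offers 12.6, keeping 17.4.
Round 2 (the contractor proposes): the client can get 17.4 next round, worth 0.98 × 17.4 = 17.052 now; the contractor offers that and keeps 12.948.
Round 1 (the client proposes): the contractor can get 12.948 next round, worth 0.42 × 12.948 = 5.43816 now; the client offers that and keeps 24.56184.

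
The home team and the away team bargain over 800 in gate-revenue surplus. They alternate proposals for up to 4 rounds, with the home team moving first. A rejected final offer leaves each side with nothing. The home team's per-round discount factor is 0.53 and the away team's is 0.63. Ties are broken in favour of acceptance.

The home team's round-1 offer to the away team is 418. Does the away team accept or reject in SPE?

Accept

Round 4 (the away team proposes): rejection yields 0 for the home team; the away team offers 0 and keeps 800.
Round 3 (the home team proposes): the away team can get 800 next round, worth 0.63 × 800 = 504 now, so the home team offers 504, keeping 296.
Round 2 (the away team proposes): the home team can get 296 next round, worth 0.53 × 296 = 156.88 now; the away team offers that and keeps 643.12.
So by rejecting in round 1, the away team gets 643.12 next round, worth 0.63 × 643.12 = 405.1656 now.
Offer 418 ≥ 405.1656, so the away team accepts.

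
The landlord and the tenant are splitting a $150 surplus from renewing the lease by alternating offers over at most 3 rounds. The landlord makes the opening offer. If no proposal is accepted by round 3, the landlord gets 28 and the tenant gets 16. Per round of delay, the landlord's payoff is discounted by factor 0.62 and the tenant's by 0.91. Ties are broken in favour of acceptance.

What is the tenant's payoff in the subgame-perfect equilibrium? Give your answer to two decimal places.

Round 3 (the landlord proposes): the tenant gets 16 if talks fail, so the landlord offers 16 and keeps 134.
Round 2 (the tenant proposes): the landlord can get 134 next round, worth 0.62 × 134 = 83.08 now; the tenant offers that and keeps 66.92.
Round 1 (the landlord proposes): the tenant can get 66.92 next round, worth 0.91 × 66.92 = 60.8972 now, so the landlord offers 60.8972, keeping 89.1028.

60.90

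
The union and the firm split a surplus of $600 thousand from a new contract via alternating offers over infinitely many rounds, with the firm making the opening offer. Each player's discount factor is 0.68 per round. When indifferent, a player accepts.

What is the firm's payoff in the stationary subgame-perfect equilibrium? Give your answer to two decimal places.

357.14

When the firm proposes, the union accepts any offer worth at least 0.68 times what the union would get by proposing next round; and vice versa.
This gives x = 600 − 0.68y and y = 600 − 0.68x, where x and y are each side's share when it proposes.
Hence (1 − 0.68·0.68)x = 600(1 − 0.68), i.e. 0.5376·x = 192.
x ≈ 357.1429; the union's share is 600 − x ≈ 242.8571.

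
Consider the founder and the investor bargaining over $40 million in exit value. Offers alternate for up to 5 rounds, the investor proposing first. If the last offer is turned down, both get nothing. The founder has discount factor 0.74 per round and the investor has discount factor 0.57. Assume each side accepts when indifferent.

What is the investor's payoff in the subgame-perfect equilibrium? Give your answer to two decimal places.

21.90

Work backward from the last round.
Round 5 (the investor proposes): the founder will accept anything ≥ 0, so the investor offers 0 and keeps 40.
Round 4 (the founder proposes): the investor can get 40 next round, worth 0.57 × 40 = 22.8 now. The founder offers 22.8 and keeps 40 − 22.8 = 17.2.
Round 3 (the investor proposes): the founder can get 17.2 next round, worth 0.74 × 17.2 = 12.728 now; the investor offers that and keeps 27.272.
Round 2 (the founder proposes): the investor can get 27.272 next round, worth 0.57 × 27.272 = 15.54504 now; the founder offers that and keeps 24.45496.
Round 1 (the investor proposes): the founder can get 24.45496 next round, worth 0.74 × 24.45496 = 18.0966704 now. The investor offers 18.0966704 and keeps 40 − 18.0966704 = 21.9033296.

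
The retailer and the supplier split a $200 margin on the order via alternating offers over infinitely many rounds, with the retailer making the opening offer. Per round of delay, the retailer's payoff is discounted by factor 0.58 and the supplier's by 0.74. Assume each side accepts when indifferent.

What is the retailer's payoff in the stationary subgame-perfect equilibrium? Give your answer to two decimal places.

91.10

Let x be the retailer's share when the retailer proposes and y be the supplier's share when the supplier proposes.
The supplier accepts iff offered ≥ 0.74·y, so x = 200 − 0.74y. Symmetrically y = 200 − 0.58x.
Substituting: x = 200 − 0.74(200 − 0.58x), giving x(1 − 0.58·0.74) = 200(1 − 0.74).
So x = 200 × 0.26 / 0.5708 ≈ 91.1002, and the supplier receives 200 − x ≈ 108.8998.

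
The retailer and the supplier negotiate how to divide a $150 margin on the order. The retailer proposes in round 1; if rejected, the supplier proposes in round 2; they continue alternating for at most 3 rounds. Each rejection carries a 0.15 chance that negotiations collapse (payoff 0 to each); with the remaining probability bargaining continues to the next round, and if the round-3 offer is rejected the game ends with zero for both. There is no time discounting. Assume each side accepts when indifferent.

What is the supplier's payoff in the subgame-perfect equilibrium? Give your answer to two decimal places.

19.13

Round 3 (the retailer proposes): rejection yields 0 for the supplier; the retailer offers 0 and keeps 150.
Round 2 (the supplier proposes): rejecting gives the retailer an expected 0.85 × 150 = 127.5. The supplier offers 127.5 and keeps 150 − 127.5 = 22.5.
Round 1 (the retailer proposes): rejecting gives the supplier an expected 0.85 × 22.5 = 19.125; the retailer offers that and keeps 130.875.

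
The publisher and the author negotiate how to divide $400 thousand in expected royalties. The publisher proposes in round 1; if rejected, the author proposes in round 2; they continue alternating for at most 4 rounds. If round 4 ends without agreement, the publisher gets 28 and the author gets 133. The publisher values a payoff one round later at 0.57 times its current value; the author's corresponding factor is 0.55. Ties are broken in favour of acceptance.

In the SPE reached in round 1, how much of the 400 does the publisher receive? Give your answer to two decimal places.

241.26

Round 4 (the author proposes): the publisher gets 28 if talks fail, so the author offers 28 and keeps 372.
Round 3 (the publisher proposes): the author can get 372 next round, worth 0.55 × 372 = 204.6 now. The publisher offers 204.6 and keeps 400 − 204.6 = 195.4.
Round 2 (the author proposes): the publisher can get 195.4 next round, worth 0.57 × 195.4 = 111.378 now. The author offers 111.378 and keeps 400 − 111.378 = 288.622.
Round 1 (the publisher proposes): the author can get 288.622 next round, worth 0.55 × 288.622 = 158.7421 now. The publisher offers 158.7421 and keeps 400 − 158.7421 = 241.2579.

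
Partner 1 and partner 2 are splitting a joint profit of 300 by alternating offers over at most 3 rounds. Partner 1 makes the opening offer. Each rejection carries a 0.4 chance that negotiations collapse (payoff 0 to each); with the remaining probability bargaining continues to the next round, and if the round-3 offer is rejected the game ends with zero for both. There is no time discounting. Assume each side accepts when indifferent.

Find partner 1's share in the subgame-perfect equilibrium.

228

By backward induction:
Round 3 (partner 1 proposes): partner 2 will accept anything ≥ 0, so partner 1 offers 0 and keeps 300.
Round 2 (partner 2 proposes): rejecting gives partner 1 an expected 0.6 × 300 = 180. Partner 2 offers 180 and keeps 300 − 180 = 120.
Round 1 (partner 1 proposes): rejecting gives partner 2 an expected 0.6 × 120 = 72. Partner 1 offers 72 and keeps 300 − 72 = 228.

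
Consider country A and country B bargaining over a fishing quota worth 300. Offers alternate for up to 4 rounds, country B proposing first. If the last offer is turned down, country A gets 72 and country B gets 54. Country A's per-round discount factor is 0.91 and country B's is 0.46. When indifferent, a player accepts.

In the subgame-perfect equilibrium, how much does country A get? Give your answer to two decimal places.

241.13

Round 4 (country A proposes): country B gets 54 if talks fail, so country A offers 54 and keeps 246.
Round 3 (country B proposes): country A can get 246 next round, worth 0.91 × 246 = 223.86 now; country B offers that and keeps 76.14.
Round 2 (country A proposes): country B can get 76.14 next round, worth 0.46 × 76.14 = 35.0244 now, so country A offers 35.0244, keeping 264.9756.
Round 1 (country B proposes): country A can get 264.9756 next round, worth 0.91 × 264.9756 = 241.127796 now. Country B offers 241.127796 and keeps 300 − 241.127796 = 58.872204.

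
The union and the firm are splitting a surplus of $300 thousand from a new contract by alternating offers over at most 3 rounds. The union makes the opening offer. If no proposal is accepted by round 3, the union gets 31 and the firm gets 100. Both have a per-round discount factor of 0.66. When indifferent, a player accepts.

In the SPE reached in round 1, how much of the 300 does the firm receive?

Work backward from the last round.
Round 3 (the union proposes): the firm gets 100 if talks fail, so the union offers 100 and keeps 200.
Round 2 (the firm proposes): the union can get 200 next round, worth 0.66 × 200 = 132 now, so the firm offers 132, keeping 168.
Round 1 (the union proposes): the firm can get 168 next round, worth 0.66 × 168 = 110.88 now, so the union offers 110.88, keeping 189.12.

110.88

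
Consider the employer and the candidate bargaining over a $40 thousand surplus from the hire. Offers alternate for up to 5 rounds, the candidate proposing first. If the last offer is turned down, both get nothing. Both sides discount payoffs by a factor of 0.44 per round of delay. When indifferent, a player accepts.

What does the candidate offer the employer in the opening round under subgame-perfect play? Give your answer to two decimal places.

Round 5 (the candidate proposes): the employer will accept anything ≥ 0, so the candidate offers 0 and keeps 40.
Round 4 (the employer proposes): the candidate can get 40 next round, worth 0.44 × 40 = 17.6 now; the employer offers that and keeps 22.4.
Round 3 (the candidate proposes): the employer can get 22.4 next round, worth 0.44 × 22.4 = 9.856 now; the candidate offers that and keeps 30.144.
Round 2 (the employer proposes): the candidate can get 30.144 next round, worth 0.44 × 30.144 = 13.26336 now; the employer offers that and keeps 26.73664.
Round 1 (the candidate proposes): the employer can get 26.73664 next round, worth 0.44 × 26.73664 = 11.7641216 now; the candidate offers that and keeps 28.2358784.

11.76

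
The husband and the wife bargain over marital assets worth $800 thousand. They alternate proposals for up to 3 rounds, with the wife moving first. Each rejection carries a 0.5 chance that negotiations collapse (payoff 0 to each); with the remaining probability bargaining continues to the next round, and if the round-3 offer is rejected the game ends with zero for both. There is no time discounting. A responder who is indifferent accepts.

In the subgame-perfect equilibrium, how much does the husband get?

200

Round 3 (the wife proposes): the husband will accept anything ≥ 0, so the wife offers 0 and keeps 800.
Round 2 (the husband proposes): rejecting gives the wife an expected 0.5 × 800 = 400. The husband offers 400 and keeps 800 − 400 = 400.
Round 1 (the wife proposes): rejecting gives the husband an expected 0.5 × 400 = 200, so the wife offers 200, keeping 600.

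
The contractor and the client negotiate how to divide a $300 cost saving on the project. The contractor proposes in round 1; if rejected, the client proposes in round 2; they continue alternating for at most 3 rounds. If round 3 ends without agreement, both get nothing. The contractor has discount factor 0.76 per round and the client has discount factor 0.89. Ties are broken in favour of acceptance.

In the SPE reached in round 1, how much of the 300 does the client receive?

64.08

Round 3 (the contractor proposes): the client will accept anything ≥ 0, so the contractor offers 0 and keeps 300.
Round 2 (the client proposes): the contractor can get 300 next round, worth 0.76 × 300 = 228 now, so the client offers 228, keeping 72.
Round 1 (the contractor proposes): the client can get 72 next round, worth 0.89 × 72 = 64.08 now. The contractor offers 64.08 and keeps 300 − 64.08 = 235.92.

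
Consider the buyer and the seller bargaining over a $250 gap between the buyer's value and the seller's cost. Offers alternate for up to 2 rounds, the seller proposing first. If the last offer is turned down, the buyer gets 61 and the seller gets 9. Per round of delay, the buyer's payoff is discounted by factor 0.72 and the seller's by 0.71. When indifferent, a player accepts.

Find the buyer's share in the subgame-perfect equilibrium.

173.52

Round 2 (the buyer proposes): the seller gets 9 if talks fail, so the buyer offers 9 and keeps 241.
Round 1 (the seller proposes): the buyer can get 241 next round, worth 0.72 × 241 = 173.52 now; the seller offers that and keeps 76.48.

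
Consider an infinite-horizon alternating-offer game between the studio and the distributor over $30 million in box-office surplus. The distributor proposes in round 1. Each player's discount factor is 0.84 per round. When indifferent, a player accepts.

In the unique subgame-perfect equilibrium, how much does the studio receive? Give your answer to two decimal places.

13.70

In a stationary SPE each proposer offers the other exactly their discounted continuation value.
If the distributor keeps x when proposing and the studio keeps y when proposing, then x = 30 − 0.84y and y = 30 − 0.84x.
Solving: x = 30(1 − 0.84) / (1 − 0.84·0.84) = 4.8 / 0.2944 ≈ 16.3043.
The studio gets 30 − 16.3043 ≈ 13.6957.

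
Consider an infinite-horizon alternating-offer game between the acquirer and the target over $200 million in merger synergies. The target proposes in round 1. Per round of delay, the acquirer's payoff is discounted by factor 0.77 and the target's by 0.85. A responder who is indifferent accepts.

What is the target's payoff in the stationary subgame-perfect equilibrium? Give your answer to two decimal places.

Let x be the target's share when the target proposes and y be the acquirer's share when the acquirer proposes.
The acquirer accepts iff offered ≥ 0.77·y, so x = 200 − 0.77y. Symmetrically y = 200 − 0.85x.
Substituting: x = 200 − 0.77(200 − 0.85x), giving x(1 − 0.85·0.77) = 200(1 − 0.77).
So x = 200 × 0.23 / 0.3455 ≈ 133.1404, and the acquirer receives 200 − x ≈ 66.8596.

133.14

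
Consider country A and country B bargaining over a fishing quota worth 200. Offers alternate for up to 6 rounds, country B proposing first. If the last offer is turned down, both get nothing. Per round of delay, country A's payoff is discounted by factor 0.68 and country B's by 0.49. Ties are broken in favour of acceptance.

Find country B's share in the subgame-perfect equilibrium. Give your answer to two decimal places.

92.43

Solve by backward induction from round 6.
Round 6 (country A proposes): country B will accept anything ≥ 0, so country A offers 0 and keeps 200.
Round 5 (country B proposes): country A can get 200 next round, worth 0.68 × 200 = 136 now; country B offers that and keeps 64.
Round 4 (country A proposes): country B can get 64 next round, worth 0.49 × 64 = 31.36 now. Country A offers 31.36 and keeps 200 − 31.36 = 168.64.
Round 3 (country B proposes): country A can get 168.64 next round, worth 0.68 × 168.64 = 114.6752 now, so country B offers 114.6752, keeping 85.3248.
Round 2 (country A proposes): country B can get 85.3248 next round, worth 0.49 × 85.3248 = 41.809152 now; country A offers that and keeps 158.190848.
Round 1 (country B proposes): country A can get 158.190848 next round, worth 0.68 × 158.190848 = 107.56977664 now, so country B offers 107.56977664, keeping 92.43022336.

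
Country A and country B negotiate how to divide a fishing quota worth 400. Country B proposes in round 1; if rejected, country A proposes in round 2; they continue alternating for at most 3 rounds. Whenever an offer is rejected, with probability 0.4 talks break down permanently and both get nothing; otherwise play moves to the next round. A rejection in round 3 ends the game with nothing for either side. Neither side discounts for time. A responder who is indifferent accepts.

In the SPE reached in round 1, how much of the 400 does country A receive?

Round 3 (country B proposes): rejection yields 0 for country A; country B offers 0 and keeps 400.
Round 2 (country A proposes): rejecting gives country B an expected 0.6 × 400 = 240, so country A offers 240, keeping 160.
Round 1 (country B proposes): rejecting gives country A an expected 0.6 × 160 = 96; country B offers that and keeps 304.

96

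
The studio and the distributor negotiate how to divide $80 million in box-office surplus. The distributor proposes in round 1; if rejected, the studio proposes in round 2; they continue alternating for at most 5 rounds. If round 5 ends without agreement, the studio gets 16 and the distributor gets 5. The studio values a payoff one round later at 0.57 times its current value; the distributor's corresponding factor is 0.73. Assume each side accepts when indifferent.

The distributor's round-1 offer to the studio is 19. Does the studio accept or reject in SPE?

Reject

Work out the studio's continuation value if the offer is rejected.
Round 5 (the distributor proposes): the studio gets 16 if talks fail, so the distributor offers 16 and keeps 64.
Round 4 (the studio proposes): the distributor can get 64 next round, worth 0.73 × 64 = 46.72 now; the studio offers that and keeps 33.28.
Round 3 (the distributor proposes): the studio can get 33.28 next round, worth 0.57 × 33.28 = 18.9696 now. The distributor offers 18.9696 and keeps 80 − 18.9696 = 61.0304.
Round 2 (the studio proposes): the distributor can get 61.0304 next round, worth 0.73 × 61.0304 = 44.552192 now; the studio offers that and keeps 35.447808.
So by rejecting in round 1, the studio gets 35.447808 next round, worth 0.57 × 35.447808 = 20.20525056 now.
Offer 19 < 20.20525056, so the studio rejects.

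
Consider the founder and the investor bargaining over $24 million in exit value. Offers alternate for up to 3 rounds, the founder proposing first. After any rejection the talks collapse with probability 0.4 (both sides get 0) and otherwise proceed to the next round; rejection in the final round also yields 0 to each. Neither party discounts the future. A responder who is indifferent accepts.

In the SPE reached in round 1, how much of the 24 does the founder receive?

Round 3 (the founder proposes): rejection yields 0 for the investor; the founder offers 0 and keeps 24.
Round 2 (the investor proposes): rejecting gives the founder an expected 0.6 × 24 = 14.4. The investor offers 14.4 and keeps 24 − 14.4 = 9.6.
Round 1 (the founder proposes): rejecting gives the investor an expected 0.6 × 9.6 = 5.76, so the founder offers 5.76, keeping 18.24.

18.24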